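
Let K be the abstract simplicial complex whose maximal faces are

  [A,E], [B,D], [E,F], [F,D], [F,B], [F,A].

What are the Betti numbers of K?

b_0 = 1, b_1 = 2.

Take the total order A < B < D < E < F on the vertex set. Then K (dimension 1) consists of the simplices:

  0-simplices (5): A, B, D, E, F
  1-simplices (6): AE, AF, BD, BF, DF, EF

so the chain groups are C_0 ≅ Z^5, C_1 ≅ Z^6.

Boundary ∂_1: C_1 → C_0 maps an edge to its endpoints' difference, ∂[p,q] = q − p.
This gives a 5×6 integer matrix of rank 4; reducing to Smith normal form yields diagonal entries (1,1,1,1).

Reading off H_k = ker ∂_k / im ∂_{k+1}:

  H_0: rank C_0 − rank ∂_1 = 5 − 4 = 1, and the invariant factors of ∂_1 are all 1, so H_0 ≅ Z.
  H_1: rank ker ∂_1 − rank ∂_2 = (6 − 4) − 0 = 2, and there is no ∂_2, so H_1 ≅ Z^2.

(K is a triangulation of a wedge of 2 circles.)

Hence the Betti numbers are b_0 = 1, b_1 = 2.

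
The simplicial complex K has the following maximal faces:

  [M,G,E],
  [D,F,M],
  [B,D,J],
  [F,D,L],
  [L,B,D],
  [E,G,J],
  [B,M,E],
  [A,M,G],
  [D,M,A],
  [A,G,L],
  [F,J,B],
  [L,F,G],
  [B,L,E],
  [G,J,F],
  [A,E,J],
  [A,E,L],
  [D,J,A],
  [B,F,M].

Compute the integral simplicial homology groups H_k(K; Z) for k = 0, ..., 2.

Fix the vertex order A < B < D < E < F < G < J < L < M and write every simplex with vertices in increasing order. Then dim K = 2 and the simplices of K are:

  0-simplices (9): A, B, D, E, F, G, J, L, M
  1-simplices (27): AD, AE, AG, AJ, AL, AM, BD, BE, BF, BJ, BL, BM, DF, DJ, DL, DM, EG, EJ, EL, EM, FG, FJ, FL, FM, GJ, GL, GM
  2-simplices (18): ADJ, ADM, AEJ, AEL, AGL, AGM, BDJ, BDL, BEL, BEM, BFJ, BFM, DFL, DFM, EGJ, EGM, FGJ, FGL

giving chain groups C_0 ≅ Z^9, C_1 ≅ Z^27, C_2 ≅ Z^18.

The boundary map ∂_1: C_1 → C_0 is given by ∂[p,q] = [q] − [p].
The resulting 9×27 matrix has rank 8, and its Smith normal form has invariant factors (1,1,1,1,1,1,1,1).

The boundary map ∂_2: C_2 → C_1 maps a triangle to the signed sum of its edges. For instance
  ∂ADM = DM − AM + AD,
  ∂BFM = FM − BM + BF.
As a 27×18 matrix over Z this has rank 18, with invariant factors (1,1,1,1,1,1,1,1,1,1,1,1,1,1,1,1,1,2).

Computing H_k = (kernel of ∂_k) / (image of ∂_{k+1}):

  H_0: rank C_0 − rank ∂_1 = 9 − 8 = 1, and the invariant factors of ∂_1 are all 1, so H_0 ≅ Z.
  H_1: rank ker ∂_1 − rank ∂_2 = (27 − 8) − 18 = 1, and ∂_2 has invariant factor 2 > 1, so H_1 ≅ Z ⊕ Z_2.
  H_2: rank ker ∂_2 − rank ∂_3 = (18 − 18) − 0 = 0, and there is no ∂_3, so H_2 ≅ 0.

H_0 ≅ Z,  H_1 ≅ Z ⊕ Z_2,  H_2 = 0.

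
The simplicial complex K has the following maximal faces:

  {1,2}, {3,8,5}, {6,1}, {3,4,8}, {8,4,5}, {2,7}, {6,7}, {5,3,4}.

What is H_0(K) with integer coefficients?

Take the total order 1 < 2 < 3 < 4 < 5 < 6 < 7 < 8 on the vertex set. Then K (dimension 2) consists of the simplices:

  0-simplices (8): [1], [2], [3], [4], [5], [6], [7], [8]
  1-simplices (10): [1,2], [1,6], [2,7], [3,4], [3,5], [3,8], [4,5], [4,8], [5,8], [6,7]
  2-simplices (4): [3,4,5], [3,4,8], [3,5,8], [4,5,8]

giving chain groups C_0 ≅ Z^8, C_1 ≅ Z^10, C_2 ≅ Z^4.

Boundary ∂_1: C_1 → C_0 sends each edge [p,q] (with p < q) to q − p.
The 8×10 boundary matrix has rank 6 and Smith normal form diag(1,1,1,1,1,1).

The boundary map ∂_2: C_2 → C_1 maps a triangle to the signed sum of its edges. For instance
  ∂[3,5,8] = [5,8] − [3,8] + [3,5],
  ∂[3,4,5] = [4,5] − [3,5] + [3,4].
As a 10×4 matrix over Z this has rank 3, with invariant factors (1,1,1).

Now H_k = ker ∂_k / im ∂_{k+1}, so:

  H_0: rank C_0 − rank ∂_1 = 8 − 6 = 2, and the invariant factors of ∂_1 are all 1, so H_0 ≅ Z^2.

H_0 ≅ Z^2.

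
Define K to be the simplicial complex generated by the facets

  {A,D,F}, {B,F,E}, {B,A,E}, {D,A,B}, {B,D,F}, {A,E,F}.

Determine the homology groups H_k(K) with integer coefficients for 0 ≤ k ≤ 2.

K has 5 vertices, 9 edges, 6 triangles.
rank ∂_0 = 0, rank ∂_1 = 4 ⇒ b_0 = 5 − 0 − 4 = 1; all invariant factors of ∂_1 are 1 so no torsion. So H_0 ≅ Z.
rank ∂_1 = 4, rank ∂_2 = 5 ⇒ b_1 = 9 − 4 − 5 = 0; all invariant factors of ∂_2 are 1 so no torsion. So H_1 ≅ 0.
rank ∂_2 = 5, rank ∂_3 = 0 ⇒ b_2 = 6 − 5 − 0 = 1. So H_2 ≅ Z.

H_0 = Z,  H_1 = 0,  H_2 = Z.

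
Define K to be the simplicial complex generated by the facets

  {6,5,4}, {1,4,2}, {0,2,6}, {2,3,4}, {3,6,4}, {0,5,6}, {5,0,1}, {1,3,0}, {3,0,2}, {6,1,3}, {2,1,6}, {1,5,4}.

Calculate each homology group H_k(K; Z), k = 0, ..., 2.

H_0 ≅ Z,  H_1 ≅ Z/2Z,  H_2 = 0.

Take the total order 0 < 1 < 2 < 3 < 4 < 5 < 6 on the vertex set. Then K (dimension 2) consists of the simplices:

  0-simplices (7): [0], [1], [2], [3], [4], [5], [6]
  1-simplices (18): [0,1], [0,2], [0,3], [0,5], [0,6], [1,2], [1,3], [1,4], [1,5], [1,6], [2,3], [2,4], [2,6], [3,4], [3,6], [4,5], [4,6], [5,6]
  2-simplices (12): [0,1,3], [0,1,5], [0,2,3], [0,2,6], [0,5,6], [1,2,4], [1,2,6], [1,3,6], [1,4,5], [2,3,4], [3,4,6], [4,5,6]

giving chain groups C_0 ≅ Z^7, C_1 ≅ Z^18, C_2 ≅ Z^12.

The boundary map ∂_1: C_1 → C_0 sends each edge [p,q] (with p < q) to q − p.
The 7×18 boundary matrix has rank 6 and Smith normal form diag(1,1,1,1,1,1).

Boundary ∂_2: C_2 → C_1 acts by ∂[p,q,r] = [q,r] − [p,r] + [p,q]. For instance
  ∂[0,1,5] = [1,5] − [0,5] + [0,1],
  ∂[4,5,6] = [5,6] − [4,6] + [4,5].
As a 18×12 matrix over Z this has rank 12, with invariant factors (1,1,1,1,1,1,1,1,1,1,1,2).

Now H_k = ker ∂_k / im ∂_{k+1}, so:

  H_0: rank C_0 − rank ∂_1 = 7 − 6 = 1, and the invariant factors of ∂_1 are all 1, so H_0 ≅ Z.
  H_1: rank ker ∂_1 − rank ∂_2 = (18 − 6) − 12 = 0, and ∂_2 has invariant factor 2 > 1, so H_1 ≅ Z/2Z.
  H_2: rank ker ∂_2 − rank ∂_3 = (12 − 12) − 0 = 0, and there is no ∂_3, so H_2 ≅ 0.

As a check, the Euler characteristic is 7 − 18 + 12 = 1, which agrees with 1 − 0 + 0 = 1.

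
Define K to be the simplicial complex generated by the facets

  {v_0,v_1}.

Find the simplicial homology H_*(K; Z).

K has 2 vertices, 1 edge.
rank ∂_0 = 0, rank ∂_1 = 1 ⇒ b_0 = 2 − 0 − 1 = 1; all invariant factors of ∂_1 are 1 so no torsion. So H_0 ≅ Z.
rank ∂_1 = 1, rank ∂_2 = 0 ⇒ b_1 = 1 − 1 − 0 = 0. So H_1 ≅ 0.

H_0 ≅ Z,  H_1 = 0.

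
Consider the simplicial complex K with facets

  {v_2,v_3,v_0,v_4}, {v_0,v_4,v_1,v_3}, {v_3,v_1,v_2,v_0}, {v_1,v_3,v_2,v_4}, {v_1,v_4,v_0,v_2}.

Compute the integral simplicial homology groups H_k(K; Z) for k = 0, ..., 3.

Fix the vertex order v_0 < v_1 < v_2 < v_3 < v_4 and write every simplex with vertices in increasing order. Then dim K = 3 and the simplices of K are:

  0-simplices (5): [v_0], [v_1], [v_2], [v_3], [v_4]
  1-simplices (10): [v_0,v_1], [v_0,v_2], [v_0,v_3], [v_0,v_4], [v_1,v_2], [v_1,v_3], [v_1,v_4], [v_2,v_3], [v_2,v_4], [v_3,v_4]
  2-simplices (10): [v_0,v_1,v_2], [v_0,v_1,v_3], [v_0,v_1,v_4], [v_0,v_2,v_3], [v_0,v_2,v_4], [v_0,v_3,v_4], [v_1,v_2,v_3], [v_1,v_2,v_4], [v_1,v_3,v_4], [v_2,v_3,v_4]
  3-simplices (5): [v_0,v_1,v_2,v_3], [v_0,v_1,v_2,v_4], [v_0,v_1,v_3,v_4], [v_0,v_2,v_3,v_4], [v_1,v_2,v_3,v_4]

so the chain groups are C_0 ≅ Z^5, C_1 ≅ Z^10, C_2 ≅ Z^10, C_3 ≅ Z^5.

The boundary map ∂_1: C_1 → C_0 maps an edge to its endpoints' difference, ∂[p,q] = q − p. For instance
  ∂[v_2,v_4] = [v_4] − [v_2].
This gives a 5×10 integer matrix of rank 4; reducing to Smith normal form yields diagonal entries (1,1,1,1).

∂_2: C_2 → C_1 maps a triangle to the signed sum of its edges. For instance
  ∂[v_1,v_2,v_4] = [v_2,v_4] − [v_1,v_4] + [v_1,v_2],
  ∂[v_1,v_2,v_3] = [v_2,v_3] − [v_1,v_3] + [v_1,v_2].
This gives a 10×10 integer matrix of rank 6; reducing to Smith normal form yields diagonal entries (1,1,1,1,1,1).

The boundary map ∂_3: C_3 → C_2 sends each 3-simplex σ to the alternating sum Σ_i (−1)^i (σ with its i-th vertex removed). For instance
  ∂[v_0,v_1,v_2,v_4] = [v_1,v_2,v_4] − [v_0,v_2,v_4] + [v_0,v_1,v_4] − [v_0,v_1,v_2],
  ∂[v_0,v_2,v_3,v_4] = [v_2,v_3,v_4] − [v_0,v_3,v_4] + [v_0,v_2,v_4] − [v_0,v_2,v_3].
The resulting 10×5 matrix has rank 4, and its Smith normal form has invariant factors (1,1,1,1).

Reading off H_k = ker ∂_k / im ∂_{k+1}:

  H_0: rank C_0 − rank ∂_1 = 5 − 4 = 1, and the invariant factors of ∂_1 are all 1, so H_0 ≅ Z.
  H_1: rank ker ∂_1 − rank ∂_2 = (10 − 4) − 6 = 0, and the invariant factors of ∂_2 are all 1, so H_1 ≅ 0.
  H_2: rank ker ∂_2 − rank ∂_3 = (10 − 6) − 4 = 0, and the invariant factors of ∂_3 are all 1, so H_2 ≅ 0.
  H_3: rank ker ∂_3 − rank ∂_4 = (5 − 4) − 0 = 1, and there is no ∂_4, so H_3 ≅ Z.

As a check, the Euler characteristic is 5 − 10 + 10 − 5 = 0, which agrees with 1 − 0 + 0 − 1 = 0.
(K is a triangulation of the 3-sphere S^3.)

H_0 ≅ Z,  H_1 = 0,  H_2 = 0,  H_3 ≅ Z.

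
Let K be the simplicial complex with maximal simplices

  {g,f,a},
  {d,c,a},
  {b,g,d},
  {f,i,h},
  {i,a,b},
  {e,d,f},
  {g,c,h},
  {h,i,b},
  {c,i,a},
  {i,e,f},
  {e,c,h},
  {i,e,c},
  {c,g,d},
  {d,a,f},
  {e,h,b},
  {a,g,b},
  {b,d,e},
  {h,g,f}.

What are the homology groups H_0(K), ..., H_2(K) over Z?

H_0 ≅ Z,  H_1 ≅ Z ⊕ Z/2Z,  H_2 = 0.

Take the total order a < b < c < d < e < f < g < h < i on the vertex set. Then K (dimension 2) consists of the simplices:

  0-simplices (9): a, b, c, d, e, f, g, h, i
  1-simplices (27): ab, ac, ad, af, ag, ai, bd, be, bg, bh, bi, cd, ce, cg, ch, ci, de, df, dg, ef, eh, ei, fg, fh, fi, gh, hi
  2-simplices (18): abg, abi, acd, aci, adf, afg, bde, bdg, beh, bhi, cdg, ceh, cei, cgh, def, efi, fgh, fhi

so the chain groups are C_0 ≅ Z^9, C_1 ≅ Z^27, C_2 ≅ Z^18.

Boundary ∂_1: C_1 → C_0 is given by ∂[p,q] = [q] − [p]. For instance
  ∂fg = g − f.
The resulting 9×27 matrix has rank 8, and its Smith normal form has invariant factors (1,1,1,1,1,1,1,1).

The boundary map ∂_2: C_2 → C_1 maps a triangle to the signed sum of its edges. For instance
  ∂efi = fi − ei + ef,
  ∂bhi = hi − bi + bh.
The 27×18 boundary matrix has rank 18 and Smith normal form diag(1,1,1,1,1,1,1,1,1,1,1,1,1,1,1,1,1,2).

Reading off H_k = ker ∂_k / im ∂_{k+1}:

  H_0: rank C_0 − rank ∂_1 = 9 − 8 = 1, and the invariant factors of ∂_1 are all 1, so H_0 = Z.
  H_1: rank ker ∂_1 − rank ∂_2 = (27 − 8) − 18 = 1, and ∂_2 has invariant factor 2 > 1, so H_1 = Z ⊕ Z/2Z.
  H_2: rank ker ∂_2 − rank ∂_3 = (18 − 18) − 0 = 0, and there is no ∂_3, so H_2 = 0.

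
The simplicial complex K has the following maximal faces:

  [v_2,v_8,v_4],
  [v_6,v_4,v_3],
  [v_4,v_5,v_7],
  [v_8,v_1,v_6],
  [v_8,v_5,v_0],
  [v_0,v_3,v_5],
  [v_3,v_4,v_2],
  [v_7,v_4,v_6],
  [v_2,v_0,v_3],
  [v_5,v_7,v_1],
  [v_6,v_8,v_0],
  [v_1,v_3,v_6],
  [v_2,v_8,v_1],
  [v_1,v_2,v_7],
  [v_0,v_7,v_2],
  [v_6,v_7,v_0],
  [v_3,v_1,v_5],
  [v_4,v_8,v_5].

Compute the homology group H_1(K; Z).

H_1 ≅ Z^2.

Fix the vertex order v_0 < v_1 < v_2 < v_3 < v_4 < v_5 < v_6 < v_7 < v_8 and write every simplex with vertices in increasing order. Then dim K = 2 and the simplices of K are:

  0-simplices (9): [v_0], [v_1], [v_2], [v_3], [v_4], [v_5], [v_6], [v_7], [v_8]
  1-simplices (27): (27 of them)
  2-simplices (18): (18 of them)

giving chain groups C_0 ≅ Z^9, C_1 ≅ Z^27, C_2 ≅ Z^18.

∂_1: C_1 → C_0 maps an edge to its endpoints' difference, ∂[p,q] = q − p.
This gives a 9×27 integer matrix of rank 8; reducing to Smith normal form yields diagonal entries (1,1,1,1,1,1,1,1).

The boundary map ∂_2: C_2 → C_1 maps a triangle to the signed sum of its edges. For instance
  ∂[v_4,v_5,v_7] = [v_5,v_7] − [v_4,v_7] + [v_4,v_5],
  ∂[v_1,v_6,v_8] = [v_6,v_8] − [v_1,v_8] + [v_1,v_6].
This gives a 27×18 integer matrix of rank 17; reducing to Smith normal form yields diagonal entries (1,1,1,1,1,1,1,1,1,1,1,1,1,1,1,1,1).

Reading off H_k = ker ∂_k / im ∂_{k+1}:

  H_1: rank ker ∂_1 − rank ∂_2 = (27 − 8) − 17 = 2, and the invariant factors of ∂_2 are all 1, so H_1 ≅ Z^2.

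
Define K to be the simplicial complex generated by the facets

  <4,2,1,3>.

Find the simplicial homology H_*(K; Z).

Fix the vertex order 1 < 2 < 3 < 4 and write every simplex with vertices in increasing order. Then dim K = 3 and the simplices of K are:

  0-simplices (4): [1], [2], [3], [4]
  1-simplices (6): [1,2], [1,3], [1,4], [2,3], [2,4], [3,4]
  2-simplices (4): [1,2,3], [1,2,4], [1,3,4], [2,3,4]
  3-simplices (1): [1,2,3,4]

giving chain groups C_0 ≅ Z^4, C_1 ≅ Z^6, C_2 ≅ Z^4, C_3 ≅ Z^1.

Boundary ∂_1: C_1 → C_0 sends each edge [p,q] (with p < q) to q − p. For instance
  ∂[1,2] = [2] − [1].
The resulting 4×6 matrix has rank 3, and its Smith normal form has invariant factors (1,1,1).

Boundary ∂_2: C_2 → C_1 acts by ∂[p,q,r] = [q,r] − [p,r] + [p,q]. For instance
  ∂[2,3,4] = [3,4] − [2,4] + [2,3],
  ∂[1,3,4] = [3,4] − [1,4] + [1,3].
The 6×4 boundary matrix has rank 3 and Smith normal form diag(1,1,1).

∂_3: C_3 → C_2 sends each 3-simplex σ to the alternating sum Σ_i (−1)^i (σ with its i-th vertex removed). For instance
  ∂[1,2,3,4] = [2,3,4] − [1,3,4] + [1,2,4] − [1,2,3].
The 4×1 boundary matrix has rank 1 and Smith normal form diag(1).

Computing H_k = (kernel of ∂_k) / (image of ∂_{k+1}):

  H_0: rank C_0 − rank ∂_1 = 4 − 3 = 1, and the invariant factors of ∂_1 are all 1, so H_0 ≅ Z.
  H_1: rank ker ∂_1 − rank ∂_2 = (6 − 3) − 3 = 0, and the invariant factors of ∂_2 are all 1, so H_1 ≅ 0.
  H_2: rank ker ∂_2 − rank ∂_3 = (4 − 3) − 1 = 0, and the invariant factors of ∂_3 are all 1, so H_2 ≅ 0.
  H_3: rank ker ∂_3 − rank ∂_4 = (1 − 1) − 0 = 0, and there is no ∂_4, so H_3 ≅ 0.

H_0 = Z,  H_1 = 0,  H_2 = 0,  H_3 = 0.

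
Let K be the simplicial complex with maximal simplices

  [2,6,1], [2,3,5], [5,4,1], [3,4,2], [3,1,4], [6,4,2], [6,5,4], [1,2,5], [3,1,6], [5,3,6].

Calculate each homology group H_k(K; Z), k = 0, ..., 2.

Order the vertices as 1 < 2 < 3 < 4 < 5 < 6. Listing each simplex with vertices in this order, K has dimension 2 with simplices:

  0-simplices (6): [1], [2], [3], [4], [5], [6]
  1-simplices (15): [1,2], [1,3], [1,4], [1,5], [1,6], [2,3], [2,4], [2,5], [2,6], [3,4], [3,5], [3,6], [4,5], [4,6], [5,6]
  2-simplices (10): [1,2,5], [1,2,6], [1,3,4], [1,3,6], [1,4,5], [2,3,4], [2,3,5], [2,4,6], [3,5,6], [4,5,6]

so the chain groups are C_0 ≅ Z^6, C_1 ≅ Z^15, C_2 ≅ Z^10.

Boundary ∂_1: C_1 → C_0 is given by ∂[p,q] = [q] − [p]. For instance
  ∂[5,6] = [6] − [5].
This gives a 6×15 integer matrix of rank 5; reducing to Smith normal form yields diagonal entries (1,1,1,1,1).

Boundary ∂_2: C_2 → C_1 maps a triangle to the signed sum of its edges. For instance
  ∂[1,4,5] = [4,5] − [1,5] + [1,4],
  ∂[2,3,4] = [3,4] − [2,4] + [2,3].
The 15×10 boundary matrix has rank 10 and Smith normal form diag(1,1,1,1,1,1,1,1,1,2).

From H_k ≅ ker(∂_k) / im(∂_{k+1}) we obtain:

  H_0: rank C_0 − rank ∂_1 = 6 − 5 = 1, and the invariant factors of ∂_1 are all 1, so H_0 = Z.
  H_1: rank ker ∂_1 − rank ∂_2 = (15 − 5) − 10 = 0, and ∂_2 has invariant factor 2 > 1, so H_1 = Z/2Z.
  H_2: rank ker ∂_2 − rank ∂_3 = (10 − 10) − 0 = 0, and there is no ∂_3, so H_2 = 0.

As a check, the Euler characteristic is 6 − 15 + 10 = 1, which agrees with 1 − 0 + 0 = 1.

H_0 = Z,  H_1 = Z/2Z,  H_2 = 0.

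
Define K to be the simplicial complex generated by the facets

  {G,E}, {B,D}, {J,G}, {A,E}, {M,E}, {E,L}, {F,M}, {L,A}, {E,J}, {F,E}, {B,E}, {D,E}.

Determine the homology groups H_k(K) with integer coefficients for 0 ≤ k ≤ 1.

We work with the vertex ordering A < B < D < E < F < G < J < L < M. The simplices of K, each written with vertices in increasing order, are:

  0-simplices (9): A, B, D, E, F, G, J, L, M
  1-simplices (12): AE, AL, BD, BE, DE, EF, EG, EJ, EL, EM, FM, GJ

giving chain groups C_0 ≅ Z^9, C_1 ≅ Z^12.

∂_1: C_1 → C_0 is given by ∂[p,q] = [q] − [p].
As a 9×12 matrix over Z this has rank 8, with invariant factors (1,1,1,1,1,1,1,1).

Computing H_k = (kernel of ∂_k) / (image of ∂_{k+1}):

  H_0: rank C_0 − rank ∂_1 = 9 − 8 = 1, and the invariant factors of ∂_1 are all 1, so H_0 ≅ Z.
  H_1: rank ker ∂_1 − rank ∂_2 = (12 − 8) − 0 = 4, and there is no ∂_2, so H_1 ≅ Z^4.

H_0 ≅ Z,  H_1 ≅ Z^4.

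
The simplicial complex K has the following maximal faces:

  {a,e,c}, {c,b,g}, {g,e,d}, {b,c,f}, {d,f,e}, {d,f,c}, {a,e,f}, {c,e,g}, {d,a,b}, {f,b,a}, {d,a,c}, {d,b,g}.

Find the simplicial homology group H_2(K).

We work with the vertex ordering a < b < c < d < e < f < g. The simplices of K, each written with vertices in increasing order, are:

  0-simplices (7): a, b, c, d, e, f, g
  1-simplices (18): ab, ac, ad, ae, af, bc, bd, bf, bg, cd, ce, cf, cg, de, df, dg, ef, eg
  2-simplices (12): abd, abf, acd, ace, aef, bcf, bcg, bdg, cdf, ceg, def, deg

so the chain groups are C_0 ≅ Z^7, C_1 ≅ Z^18, C_2 ≅ Z^12.

Boundary ∂_1: C_1 → C_0 is given by ∂[p,q] = [q] − [p]. For instance
  ∂ef = f − e.
The 7×18 boundary matrix has rank 6 and Smith normal form diag(1,1,1,1,1,1).

Boundary ∂_2: C_2 → C_1 maps a triangle to the signed sum of its edges. For instance
  ∂cdf = df − cf + cd,
  ∂deg = eg − dg + de.
The 18×12 boundary matrix has rank 12 and Smith normal form diag(1,1,1,1,1,1,1,1,1,1,1,2).

Now H_k = ker ∂_k / im ∂_{k+1}, so:

  H_2: rank ker ∂_2 − rank ∂_3 = (12 − 12) − 0 = 0, and there is no ∂_3, so H_2 ≅ 0.

(K is a triangulation of the real projective plane RP^2.)

H_2 = 0.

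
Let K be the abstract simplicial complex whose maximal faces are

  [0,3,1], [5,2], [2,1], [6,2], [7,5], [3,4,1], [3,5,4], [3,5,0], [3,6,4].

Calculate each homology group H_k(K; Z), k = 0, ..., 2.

Take the total order 0 < 1 < 2 < 3 < 4 < 5 < 6 < 7 on the vertex set. Then K (dimension 2) consists of the simplices:

  0-simplices (8): [0], [1], [2], [3], [4], [5], [6], [7]
  1-simplices (14): [0,1], [0,3], [0,5], [1,2], [1,3], [1,4], [2,5], [2,6], [3,4], [3,5], [3,6], [4,5], [4,6], [5,7]
  2-simplices (5): [0,1,3], [0,3,5], [1,3,4], [3,4,5], [3,4,6]

so the chain groups are C_0 ≅ Z^8, C_1 ≅ Z^14, C_2 ≅ Z^5.

The boundary map ∂_1: C_1 → C_0 maps an edge to its endpoints' difference, ∂[p,q] = q − p.
The 8×14 boundary matrix has rank 7 and Smith normal form diag(1,1,1,1,1,1,1).

∂_2: C_2 → C_1 maps a triangle to the signed sum of its edges. For instance
  ∂[3,4,5] = [4,5] − [3,5] + [3,4],
  ∂[0,1,3] = [1,3] − [0,3] + [0,1].
As a 14×5 matrix over Z this has rank 5, with invariant factors (1,1,1,1,1).

Computing H_k = (kernel of ∂_k) / (image of ∂_{k+1}):

  H_0: rank C_0 − rank ∂_1 = 8 − 7 = 1, and the invariant factors of ∂_1 are all 1, so H_0 = Z.
  H_1: rank ker ∂_1 − rank ∂_2 = (14 − 7) − 5 = 2, and the invariant factors of ∂_2 are all 1, so H_1 = Z^2.
  H_2: rank ker ∂_2 − rank ∂_3 = (5 − 5) − 0 = 0, and there is no ∂_3, so H_2 = 0.

H_0 = Z,  H_1 = Z^2,  H_2 = 0.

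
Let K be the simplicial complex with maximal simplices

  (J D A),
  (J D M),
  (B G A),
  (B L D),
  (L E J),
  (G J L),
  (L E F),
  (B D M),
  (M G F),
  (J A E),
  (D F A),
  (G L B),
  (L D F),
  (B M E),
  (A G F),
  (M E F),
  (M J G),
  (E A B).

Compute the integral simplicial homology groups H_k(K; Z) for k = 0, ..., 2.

H_0 ≅ Z,  H_1 ≅ Z^2,  H_2 ≅ Z.

Take the total order A < B < D < E < F < G < J < L < M on the vertex set. Then K (dimension 2) consists of the simplices:

  0-simplices (9): A, B, D, E, F, G, J, L, M
  1-simplices (27): AB, AD, AE, AF, AG, AJ, BD, BE, BG, BL, BM, DF, DJ, DL, DM, EF, EJ, EL, EM, FG, FL, FM, GJ, GL, GM, JL, JM
  2-simplices (18): ABE, ABG, ADF, ADJ, AEJ, AFG, BDL, BDM, BEM, BGL, DFL, DJM, EFL, EFM, EJL, FGM, GJL, GJM

giving chain groups C_0 ≅ Z^9, C_1 ≅ Z^27, C_2 ≅ Z^18.

The boundary map ∂_1: C_1 → C_0 is given by ∂[p,q] = [q] − [p]. For instance
  ∂AF = F − A.
The resulting 9×27 matrix has rank 8, and its Smith normal form has invariant factors (1,1,1,1,1,1,1,1).

Boundary ∂_2: C_2 → C_1 sends each 2-simplex [p,q,r] to [q,r] − [p,r] + [p,q]. For instance
  ∂ABE = BE − AE + AB,
  ∂EJL = JL − EL + EJ.
The resulting 27×18 matrix has rank 17, and its Smith normal form has invariant factors (1,1,1,1,1,1,1,1,1,1,1,1,1,1,1,1,1).

From H_k ≅ ker(∂_k) / im(∂_{k+1}) we obtain:

  H_0: rank C_0 − rank ∂_1 = 9 − 8 = 1, and the invariant factors of ∂_1 are all 1, so H_0 = Z.
  H_1: rank ker ∂_1 − rank ∂_2 = (27 − 8) − 17 = 2, and the invariant factors of ∂_2 are all 1, so H_1 = Z^2.
  H_2: rank ker ∂_2 − rank ∂_3 = (18 − 17) − 0 = 1, and there is no ∂_3, so H_2 = Z.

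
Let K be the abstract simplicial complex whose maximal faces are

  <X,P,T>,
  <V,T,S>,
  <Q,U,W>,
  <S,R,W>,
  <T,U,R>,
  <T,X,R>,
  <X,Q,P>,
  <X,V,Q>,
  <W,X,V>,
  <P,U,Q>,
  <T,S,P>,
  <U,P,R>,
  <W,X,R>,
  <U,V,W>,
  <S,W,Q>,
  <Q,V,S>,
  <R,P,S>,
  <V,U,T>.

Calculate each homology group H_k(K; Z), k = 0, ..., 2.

H_0 = Z,  H_1 = Z ⊕ Z/2,  H_2 = 0.

K has 9 vertices, 27 edges, 18 triangles.
rank ∂_0 = 0, rank ∂_1 = 8 ⇒ b_0 = 9 − 0 − 8 = 1; all invariant factors of ∂_1 are 1 so no torsion. So H_0 = Z.
rank ∂_1 = 8, rank ∂_2 = 18 ⇒ b_1 = 27 − 8 − 18 = 1; ∂_2 has invariant factor(s) [2] giving torsion. So H_1 = Z ⊕ Z/2.
rank ∂_2 = 18, rank ∂_3 = 0 ⇒ b_2 = 18 − 18 − 0 = 0. So H_2 = 0.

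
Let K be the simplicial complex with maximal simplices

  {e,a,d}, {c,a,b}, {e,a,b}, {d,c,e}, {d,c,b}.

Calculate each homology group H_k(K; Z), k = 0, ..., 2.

Fix the vertex order a < b < c < d < e and write every simplex with vertices in increasing order. Then dim K = 2 and the simplices of K are:

  0-simplices (5): a, b, c, d, e
  1-simplices (10): ab, ac, ad, ae, bc, bd, be, cd, ce, de
  2-simplices (5): abc, abe, ade, bcd, cde

Hence C_0 ≅ Z^5, C_1 ≅ Z^10, C_2 ≅ Z^5.

Boundary ∂_1: C_1 → C_0 maps an edge to its endpoints' difference, ∂[p,q] = q − p. For instance
  ∂de = e − d.
This gives a 5×10 integer matrix of rank 4; reducing to Smith normal form yields diagonal entries (1,1,1,1).

Boundary ∂_2: C_2 → C_1 acts by ∂[p,q,r] = [q,r] − [p,r] + [p,q]. For instance
  ∂abe = be − ae + ab,
  ∂abc = bc − ac + ab.
The 10×5 boundary matrix has rank 5 and Smith normal form diag(1,1,1,1,1).

Reading off H_k = ker ∂_k / im ∂_{k+1}:

  H_0: rank C_0 − rank ∂_1 = 5 − 4 = 1, and the invariant factors of ∂_1 are all 1, so H_0 ≅ Z.
  H_1: rank ker ∂_1 − rank ∂_2 = (10 − 4) − 5 = 1, and the invariant factors of ∂_2 are all 1, so H_1 ≅ Z.
  H_2: rank ker ∂_2 − rank ∂_3 = (5 − 5) − 0 = 0, and there is no ∂_3, so H_2 ≅ 0.

As a check, the Euler characteristic is 5 − 10 + 5 = 0, which agrees with 1 − 1 + 0 = 0.

H_0 ≅ Z,  H_1 ≅ Z,  H_2 = 0.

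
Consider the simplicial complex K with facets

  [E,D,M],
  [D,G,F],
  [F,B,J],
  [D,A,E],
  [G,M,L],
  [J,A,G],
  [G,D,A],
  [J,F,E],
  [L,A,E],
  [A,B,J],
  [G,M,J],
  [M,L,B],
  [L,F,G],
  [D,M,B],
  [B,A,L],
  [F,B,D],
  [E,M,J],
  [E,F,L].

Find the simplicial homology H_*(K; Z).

H_0 = Z,  H_1 = Z^2,  H_2 = Z.

Take the total order A < B < D < E < F < G < J < L < M on the vertex set. Then K (dimension 2) consists of the simplices:

  0-simplices (9): A, B, D, E, F, G, J, L, M
  1-simplices (27): AB, AD, AE, AG, AJ, AL, BD, BF, BJ, BL, BM, DE, DF, DG, DM, EF, EJ, EL, EM, FG, FJ, FL, GJ, GL, GM, JM, LM
  2-simplices (18): ABJ, ABL, ADE, ADG, AEL, AGJ, BDF, BDM, BFJ, BLM, DEM, DFG, EFJ, EFL, EJM, FGL, GJM, GLM

Hence C_0 ≅ Z^9, C_1 ≅ Z^27, C_2 ≅ Z^18.

Boundary ∂_1: C_1 → C_0 maps an edge to its endpoints' difference, ∂[p,q] = q − p. For instance
  ∂FG = G − F.
The resulting 9×27 matrix has rank 8, and its Smith normal form has invariant factors (1,1,1,1,1,1,1,1).

The boundary map ∂_2: C_2 → C_1 sends each 2-simplex [p,q,r] to [q,r] − [p,r] + [p,q]. For instance
  ∂GLM = LM − GM + GL,
  ∂BFJ = FJ − BJ + BF.
This gives a 27×18 integer matrix of rank 17; reducing to Smith normal form yields diagonal entries (1,1,1,1,1,1,1,1,1,1,1,1,1,1,1,1,1).

Computing H_k = (kernel of ∂_k) / (image of ∂_{k+1}):

  H_0: rank C_0 − rank ∂_1 = 9 − 8 = 1, and the invariant factors of ∂_1 are all 1, so H_0 = Z.
  H_1: rank ker ∂_1 − rank ∂_2 = (27 − 8) − 17 = 2, and the invariant factors of ∂_2 are all 1, so H_1 = Z^2.
  H_2: rank ker ∂_2 − rank ∂_3 = (18 − 17) − 0 = 1, and there is no ∂_3, so H_2 = Z.

(K is a triangulation of the torus T^2.)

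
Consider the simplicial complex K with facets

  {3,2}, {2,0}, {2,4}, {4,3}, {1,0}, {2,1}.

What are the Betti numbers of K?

b_0 = 1, b_1 = 2.

K has 5 vertices, 6 edges.
rank ∂_0 = 0, rank ∂_1 = 4 ⇒ b_0 = 5 − 0 − 4 = 1; all invariant factors of ∂_1 are 1 so no torsion. So H_0 ≅ Z.
rank ∂_1 = 4, rank ∂_2 = 0 ⇒ b_1 = 6 − 4 − 0 = 2. So H_1 ≅ Z^2.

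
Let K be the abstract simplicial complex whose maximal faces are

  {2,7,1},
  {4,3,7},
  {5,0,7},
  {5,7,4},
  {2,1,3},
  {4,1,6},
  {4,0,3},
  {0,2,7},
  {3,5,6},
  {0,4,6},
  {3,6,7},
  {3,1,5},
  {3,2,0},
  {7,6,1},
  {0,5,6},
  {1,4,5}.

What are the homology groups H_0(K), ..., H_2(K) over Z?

We work with the vertex ordering 0 < 1 < 2 < 3 < 4 < 5 < 6 < 7. The simplices of K, each written with vertices in increasing order, are:

  0-simplices (8): [0], [1], [2], [3], [4], [5], [6], [7]
  1-simplices (24): (24 of them)
  2-simplices (16): [0,2,3], [0,2,7], [0,3,4], [0,4,6], [0,5,6], [0,5,7], [1,2,3], [1,2,7], [1,3,5], [1,4,5], [1,4,6], [1,6,7], [3,4,7], [3,5,6], [3,6,7], [4,5,7]

Hence C_0 ≅ Z^8, C_1 ≅ Z^24, C_2 ≅ Z^16.

Boundary ∂_1: C_1 → C_0 sends each edge [p,q] (with p < q) to q − p.
As a 8×24 matrix over Z this has rank 7, with invariant factors (1,1,1,1,1,1,1).

The boundary map ∂_2: C_2 → C_1 maps a triangle to the signed sum of its edges. For instance
  ∂[1,2,3] = [2,3] − [1,3] + [1,2],
  ∂[1,3,5] = [3,5] − [1,5] + [1,3].
As a 24×16 matrix over Z this has rank 15, with invariant factors (1,1,1,1,1,1,1,1,1,1,1,1,1,1,1).

Reading off H_k = ker ∂_k / im ∂_{k+1}:

  H_0: rank C_0 − rank ∂_1 = 8 − 7 = 1, and the invariant factors of ∂_1 are all 1, so H_0 ≅ Z.
  H_1: rank ker ∂_1 − rank ∂_2 = (24 − 7) − 15 = 2, and the invariant factors of ∂_2 are all 1, so H_1 ≅ Z^2.
  H_2: rank ker ∂_2 − rank ∂_3 = (16 − 15) − 0 = 1, and there is no ∂_3, so H_2 ≅ Z.

H_0 = Z,  H_1 = Z^2,  H_2 = Z.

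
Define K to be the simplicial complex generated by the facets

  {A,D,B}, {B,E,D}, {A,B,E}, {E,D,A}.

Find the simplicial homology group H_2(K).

H_2 = Z.

Order the vertices as A < B < D < E. Listing each simplex with vertices in this order, K has dimension 2 with simplices:

  0-simplices (4): A, B, D, E
  1-simplices (6): AB, AD, AE, BD, BE, DE
  2-simplices (4): ABD, ABE, ADE, BDE

Hence C_0 ≅ Z^4, C_1 ≅ Z^6, C_2 ≅ Z^4.

∂_1: C_1 → C_0 maps an edge to its endpoints' difference, ∂[p,q] = q − p. For instance
  ∂BD = D − B.
The resulting 4×6 matrix has rank 3, and its Smith normal form has invariant factors (1,1,1).

The boundary map ∂_2: C_2 → C_1 acts by ∂[p,q,r] = [q,r] − [p,r] + [p,q]. For instance
  ∂BDE = DE − BE + BD,
  ∂ABD = BD − AD + AB.
This gives a 6×4 integer matrix of rank 3; reducing to Smith normal form yields diagonal entries (1,1,1).

Now H_k = ker ∂_k / im ∂_{k+1}, so:

  H_2: rank ker ∂_2 − rank ∂_3 = (4 − 3) − 0 = 1, and there is no ∂_3, so H_2 ≅ Z.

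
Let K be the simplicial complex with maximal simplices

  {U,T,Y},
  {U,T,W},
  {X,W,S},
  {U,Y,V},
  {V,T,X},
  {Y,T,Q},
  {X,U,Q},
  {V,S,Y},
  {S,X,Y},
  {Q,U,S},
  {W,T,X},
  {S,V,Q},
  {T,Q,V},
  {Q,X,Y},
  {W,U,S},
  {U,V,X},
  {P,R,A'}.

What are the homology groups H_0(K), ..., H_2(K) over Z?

K has 11 vertices, 27 edges, 17 triangles.
rank ∂_0 = 0, rank ∂_1 = 9 ⇒ b_0 = 11 − 0 − 9 = 2; all invariant factors of ∂_1 are 1 so no torsion. So H_0 = Z^2.
rank ∂_1 = 9, rank ∂_2 = 16 ⇒ b_1 = 27 − 9 − 16 = 2; all invariant factors of ∂_2 are 1 so no torsion. So H_1 = Z^2.
rank ∂_2 = 16, rank ∂_3 = 0 ⇒ b_2 = 17 − 16 − 0 = 1. So H_2 = Z.

H_0 ≅ Z^2,  H_1 ≅ Z^2,  H_2 ≅ Z.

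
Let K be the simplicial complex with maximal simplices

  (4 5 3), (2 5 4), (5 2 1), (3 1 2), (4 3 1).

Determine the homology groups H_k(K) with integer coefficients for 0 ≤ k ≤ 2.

H_0 = Z,  H_1 = Z,  H_2 = 0.

K has 5 vertices, 10 edges, 5 triangles.
rank ∂_0 = 0, rank ∂_1 = 4 ⇒ b_0 = 5 − 0 − 4 = 1; all invariant factors of ∂_1 are 1 so no torsion. So H_0 = Z.
rank ∂_1 = 4, rank ∂_2 = 5 ⇒ b_1 = 10 − 4 − 5 = 1; all invariant factors of ∂_2 are 1 so no torsion. So H_1 = Z.
rank ∂_2 = 5, rank ∂_3 = 0 ⇒ b_2 = 5 − 5 − 0 = 0. So H_2 = 0.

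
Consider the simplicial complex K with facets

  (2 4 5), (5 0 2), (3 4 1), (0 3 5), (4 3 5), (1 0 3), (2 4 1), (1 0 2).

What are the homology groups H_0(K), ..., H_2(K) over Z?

H_0 = Z,  H_1 = 0,  H_2 = Z.

Take the total order 0 < 1 < 2 < 3 < 4 < 5 on the vertex set. Then K (dimension 2) consists of the simplices:

  0-simplices (6): [0], [1], [2], [3], [4], [5]
  1-simplices (12): [0,1], [0,2], [0,3], [0,5], [1,2], [1,3], [1,4], [2,4], [2,5], [3,4], [3,5], [4,5]
  2-simplices (8): [0,1,2], [0,1,3], [0,2,5], [0,3,5], [1,2,4], [1,3,4], [2,4,5], [3,4,5]

so the chain groups are C_0 ≅ Z^6, C_1 ≅ Z^12, C_2 ≅ Z^8.

∂_1: C_1 → C_0 sends each edge [p,q] (with p < q) to q − p.
As a 6×12 matrix over Z this has rank 5, with invariant factors (1,1,1,1,1).

Boundary ∂_2: C_2 → C_1 maps a triangle to the signed sum of its edges. For instance
  ∂[0,2,5] = [2,5] − [0,5] + [0,2],
  ∂[1,3,4] = [3,4] − [1,4] + [1,3].
As a 12×8 matrix over Z this has rank 7, with invariant factors (1,1,1,1,1,1,1).

Now H_k = ker ∂_k / im ∂_{k+1}, so:

  H_0: rank C_0 − rank ∂_1 = 6 − 5 = 1, and the invariant factors of ∂_1 are all 1, so H_0 = Z.
  H_1: rank ker ∂_1 − rank ∂_2 = (12 − 5) − 7 = 0, and the invariant factors of ∂_2 are all 1, so H_1 = 0.
  H_2: rank ker ∂_2 − rank ∂_3 = (8 − 7) − 0 = 1, and there is no ∂_3, so H_2 = Z.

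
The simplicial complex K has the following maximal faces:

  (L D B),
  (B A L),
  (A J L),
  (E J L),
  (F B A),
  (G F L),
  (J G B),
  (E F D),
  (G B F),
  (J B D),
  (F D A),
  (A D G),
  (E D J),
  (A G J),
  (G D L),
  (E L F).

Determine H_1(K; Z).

H_1 = Z^2.

We work with the vertex ordering A < B < D < E < F < G < J < L. The simplices of K, each written with vertices in increasing order, are:

  0-simplices (8): A, B, D, E, F, G, J, L
  1-simplices (24): AB, AD, AF, AG, AJ, AL, BD, BF, BG, BJ, BL, DE, DF, DG, DJ, DL, EF, EJ, EL, FG, FL, GJ, GL, JL
  2-simplices (16): ABF, ABL, ADF, ADG, AGJ, AJL, BDJ, BDL, BFG, BGJ, DEF, DEJ, DGL, EFL, EJL, FGL

giving chain groups C_0 ≅ Z^8, C_1 ≅ Z^24, C_2 ≅ Z^16.

Boundary ∂_1: C_1 → C_0 is given by ∂[p,q] = [q] − [p]. For instance
  ∂BL = L − B.
As a 8×24 matrix over Z this has rank 7, with invariant factors (1,1,1,1,1,1,1).

The boundary map ∂_2: C_2 → C_1 acts by ∂[p,q,r] = [q,r] − [p,r] + [p,q]. For instance
  ∂BFG = FG − BG + BF,
  ∂FGL = GL − FL + FG.
This gives a 24×16 integer matrix of rank 15; reducing to Smith normal form yields diagonal entries (1,1,1,1,1,1,1,1,1,1,1,1,1,1,1).

From H_k ≅ ker(∂_k) / im(∂_{k+1}) we obtain:

  H_1: rank ker ∂_1 − rank ∂_2 = (24 − 7) − 15 = 2, and the invariant factors of ∂_2 are all 1, so H_1 ≅ Z^2.

(K is a triangulation of the torus T^2.)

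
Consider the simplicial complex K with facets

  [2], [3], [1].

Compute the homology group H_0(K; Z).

H_0 ≅ Z^3.

Order the vertices as 1 < 2 < 3. Listing each simplex with vertices in this order, K has dimension 0 with simplices:

  0-simplices (3): [1], [2], [3]

giving chain groups C_0 ≅ Z^3.

From H_k ≅ ker(∂_k) / im(∂_{k+1}) we obtain:

  H_0: rank C_0 − rank ∂_1 = 3 − 0 = 3, and there is no ∂_1, so H_0 = Z^3.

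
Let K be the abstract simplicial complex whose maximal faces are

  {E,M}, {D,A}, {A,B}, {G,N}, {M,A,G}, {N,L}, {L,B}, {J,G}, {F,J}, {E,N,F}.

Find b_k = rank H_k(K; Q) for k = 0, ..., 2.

Order the vertices as A < B < D < E < F < G < J < L < M < N. Listing each simplex with vertices in this order, K has dimension 2 with simplices:

  0-simplices (10): A, B, D, E, F, G, J, L, M, N
  1-simplices (14): AB, AD, AG, AM, BL, EF, EM, EN, FJ, FN, GJ, GM, GN, LN
  2-simplices (2): AGM, EFN

giving chain groups C_0 ≅ Z^10, C_1 ≅ Z^14, C_2 ≅ Z^2.

Boundary ∂_1: C_1 → C_0 is given by ∂[p,q] = [q] − [p]. For instance
  ∂AM = M − A.
The 10×14 boundary matrix has rank 9 and Smith normal form diag(1,1,1,1,1,1,1,1,1).

∂_2: C_2 → C_1 sends each 2-simplex [p,q,r] to [q,r] − [p,r] + [p,q]. For instance
  ∂AGM = GM − AM + AG,
  ∂EFN = FN − EN + EF.
This gives a 14×2 integer matrix of rank 2; reducing to Smith normal form yields diagonal entries (1,1).

Computing H_k = (kernel of ∂_k) / (image of ∂_{k+1}):

  H_0: rank C_0 − rank ∂_1 = 10 − 9 = 1, and the invariant factors of ∂_1 are all 1, so H_0 = Z.
  H_1: rank ker ∂_1 − rank ∂_2 = (14 − 9) − 2 = 3, and the invariant factors of ∂_2 are all 1, so H_1 = Z^3.
  H_2: rank ker ∂_2 − rank ∂_3 = (2 − 2) − 0 = 0, and there is no ∂_3, so H_2 = 0.

Hence the Betti numbers are b_0 = 1, b_1 = 3, b_2 = 0.

b_0 = 1, b_1 = 3, b_2 = 0.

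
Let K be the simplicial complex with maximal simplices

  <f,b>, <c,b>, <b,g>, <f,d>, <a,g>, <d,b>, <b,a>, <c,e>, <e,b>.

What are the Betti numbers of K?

b_0 = 1, b_1 = 3.

Take the total order a < b < c < d < e < f < g on the vertex set. Then K (dimension 1) consists of the simplices:

  0-simplices (7): a, b, c, d, e, f, g
  1-simplices (9): ab, ag, bc, bd, be, bf, bg, ce, df

so the chain groups are C_0 ≅ Z^7, C_1 ≅ Z^9.

∂_1: C_1 → C_0 maps an edge to its endpoints' difference, ∂[p,q] = q − p. For instance
  ∂bf = f − b.
The resulting 7×9 matrix has rank 6, and its Smith normal form has invariant factors (1,1,1,1,1,1).

Now H_k = ker ∂_k / im ∂_{k+1}, so:

  H_0: rank C_0 − rank ∂_1 = 7 − 6 = 1, and the invariant factors of ∂_1 are all 1, so H_0 ≅ Z.
  H_1: rank ker ∂_1 − rank ∂_2 = (9 − 6) − 0 = 3, and there is no ∂_2, so H_1 ≅ Z^3.

As a check, the Euler characteristic is 7 − 9 = -2, which agrees with 1 − 3 = -2.

Hence the Betti numbers are b_0 = 1, b_1 = 3.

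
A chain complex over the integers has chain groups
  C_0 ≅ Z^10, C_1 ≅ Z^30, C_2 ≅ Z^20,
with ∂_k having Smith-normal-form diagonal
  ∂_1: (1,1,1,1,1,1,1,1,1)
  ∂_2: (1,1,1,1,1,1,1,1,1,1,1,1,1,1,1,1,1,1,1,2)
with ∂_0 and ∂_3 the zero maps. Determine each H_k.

H_0: b_0 = 10 − 0 − 9 = 1; torsion from ∂_1 factors > 1: none. So H_0 = Z.
H_1: b_1 = 30 − 9 − 20 = 1; torsion from ∂_2 factors > 1: [2]. So H_1 = Z × Z/2.
H_2: b_2 = 20 − 20 − 0 = 0; torsion from ∂_3 factors > 1: none. So H_2 = 0.

H_0 = Z,  H_1 = Z × Z/2,  H_2 = 0.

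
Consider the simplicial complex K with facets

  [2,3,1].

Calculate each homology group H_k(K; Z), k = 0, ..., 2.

H_0 = Z,  H_1 = 0,  H_2 = 0.

Order the vertices as 1 < 2 < 3. Listing each simplex with vertices in this order, K has dimension 2 with simplices:

  0-simplices (3): [1], [2], [3]
  1-simplices (3): [1,2], [1,3], [2,3]
  2-simplices (1): [1,2,3]

so the chain groups are C_0 ≅ Z^3, C_1 ≅ Z^3, C_2 ≅ Z^1.

The boundary map ∂_1: C_1 → C_0 maps an edge to its endpoints' difference, ∂[p,q] = q − p.
As a 3×3 matrix over Z this has rank 2, with invariant factors (1,1).

∂_2: C_2 → C_1 maps a triangle to the signed sum of its edges. For instance
  ∂[1,2,3] = [2,3] − [1,3] + [1,2].
The resulting 3×1 matrix has rank 1, and its Smith normal form has invariant factors (1).

Computing H_k = (kernel of ∂_k) / (image of ∂_{k+1}):

  H_0: rank C_0 − rank ∂_1 = 3 − 2 = 1, and the invariant factors of ∂_1 are all 1, so H_0 ≅ Z.
  H_1: rank ker ∂_1 − rank ∂_2 = (3 − 2) − 1 = 0, and the invariant factors of ∂_2 are all 1, so H_1 ≅ 0.
  H_2: rank ker ∂_2 − rank ∂_3 = (1 − 1) − 0 = 0, and there is no ∂_3, so H_2 ≅ 0.

(K is a triangulation of the 2-simplex.)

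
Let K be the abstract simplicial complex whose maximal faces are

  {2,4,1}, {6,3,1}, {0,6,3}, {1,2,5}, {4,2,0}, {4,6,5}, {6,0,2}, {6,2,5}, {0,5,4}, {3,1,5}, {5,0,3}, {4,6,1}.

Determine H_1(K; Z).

H_1 ≅ Z/2Z.

K has 7 vertices, 18 edges, 12 triangles.
rank ∂_1 = 6, rank ∂_2 = 12 ⇒ b_1 = 18 − 6 − 12 = 0; ∂_2 has invariant factor(s) [2] giving torsion. So H_1 ≅ Z/2Z.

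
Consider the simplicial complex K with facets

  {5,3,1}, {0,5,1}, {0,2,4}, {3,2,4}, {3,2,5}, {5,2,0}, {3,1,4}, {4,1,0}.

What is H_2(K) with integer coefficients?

H_2 ≅ Z.

Fix the vertex order 0 < 1 < 2 < 3 < 4 < 5 and write every simplex with vertices in increasing order. Then dim K = 2 and the simplices of K are:

  0-simplices (6): [0], [1], [2], [3], [4], [5]
  1-simplices (12): [0,1], [0,2], [0,4], [0,5], [1,3], [1,4], [1,5], [2,3], [2,4], [2,5], [3,4], [3,5]
  2-simplices (8): [0,1,4], [0,1,5], [0,2,4], [0,2,5], [1,3,4], [1,3,5], [2,3,4], [2,3,5]

so the chain groups are C_0 ≅ Z^6, C_1 ≅ Z^12, C_2 ≅ Z^8.

Boundary ∂_1: C_1 → C_0 sends each edge [p,q] (with p < q) to q − p. For instance
  ∂[0,2] = [2] − [0].
This gives a 6×12 integer matrix of rank 5; reducing to Smith normal form yields diagonal entries (1,1,1,1,1).

Boundary ∂_2: C_2 → C_1 maps a triangle to the signed sum of its edges. For instance
  ∂[2,3,5] = [3,5] − [2,5] + [2,3],
  ∂[0,2,5] = [2,5] − [0,5] + [0,2].
This gives a 12×8 integer matrix of rank 7; reducing to Smith normal form yields diagonal entries (1,1,1,1,1,1,1).

Now H_k = ker ∂_k / im ∂_{k+1}, so:

  H_2: rank ker ∂_2 − rank ∂_3 = (8 − 7) − 0 = 1, and there is no ∂_3, so H_2 ≅ Z.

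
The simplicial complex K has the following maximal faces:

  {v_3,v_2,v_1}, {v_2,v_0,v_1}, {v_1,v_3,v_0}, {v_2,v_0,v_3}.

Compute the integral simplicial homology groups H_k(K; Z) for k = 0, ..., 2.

Fix the vertex order v_0 < v_1 < v_2 < v_3 and write every simplex with vertices in increasing order. Then dim K = 2 and the simplices of K are:

  0-simplices (4): [v_0], [v_1], [v_2], [v_3]
  1-simplices (6): [v_0,v_1], [v_0,v_2], [v_0,v_3], [v_1,v_2], [v_1,v_3], [v_2,v_3]
  2-simplices (4): [v_0,v_1,v_2], [v_0,v_1,v_3], [v_0,v_2,v_3], [v_1,v_2,v_3]

so the chain groups are C_0 ≅ Z^4, C_1 ≅ Z^6, C_2 ≅ Z^4.

∂_1: C_1 → C_0 sends each edge [p,q] (with p < q) to q − p.
The 4×6 boundary matrix has rank 3 and Smith normal form diag(1,1,1).

The boundary map ∂_2: C_2 → C_1 sends each 2-simplex [p,q,r] to [q,r] − [p,r] + [p,q]. For instance
  ∂[v_0,v_2,v_3] = [v_2,v_3] − [v_0,v_3] + [v_0,v_2],
  ∂[v_0,v_1,v_3] = [v_1,v_3] − [v_0,v_3] + [v_0,v_1].
The resulting 6×4 matrix has rank 3, and its Smith normal form has invariant factors (1,1,1).

From H_k ≅ ker(∂_k) / im(∂_{k+1}) we obtain:

  H_0: rank C_0 − rank ∂_1 = 4 − 3 = 1, and the invariant factors of ∂_1 are all 1, so H_0 ≅ Z.
  H_1: rank ker ∂_1 − rank ∂_2 = (6 − 3) − 3 = 0, and the invariant factors of ∂_2 are all 1, so H_1 ≅ 0.
  H_2: rank ker ∂_2 − rank ∂_3 = (4 − 3) − 0 = 1, and there is no ∂_3, so H_2 ≅ Z.

H_0 = Z,  H_1 = 0,  H_2 = Z.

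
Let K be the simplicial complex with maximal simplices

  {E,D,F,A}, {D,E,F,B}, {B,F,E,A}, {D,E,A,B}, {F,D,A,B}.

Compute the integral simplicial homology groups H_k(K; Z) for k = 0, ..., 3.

Take the total order A < B < D < E < F on the vertex set. Then K (dimension 3) consists of the simplices:

  0-simplices (5): A, B, D, E, F
  1-simplices (10): AB, AD, AE, AF, BD, BE, BF, DE, DF, EF
  2-simplices (10): ABD, ABE, ABF, ADE, ADF, AEF, BDE, BDF, BEF, DEF
  3-simplices (5): ABDE, ABDF, ABEF, ADEF, BDEF

giving chain groups C_0 ≅ Z^5, C_1 ≅ Z^10, C_2 ≅ Z^10, C_3 ≅ Z^5.

∂_1: C_1 → C_0 sends each edge [p,q] (with p < q) to q − p. For instance
  ∂AB = B − A.
The 5×10 boundary matrix has rank 4 and Smith normal form diag(1,1,1,1).

The boundary map ∂_2: C_2 → C_1 maps a triangle to the signed sum of its edges. For instance
  ∂ABD = BD − AD + AB,
  ∂ADF = DF − AF + AD.
The resulting 10×10 matrix has rank 6, and its Smith normal form has invariant factors (1,1,1,1,1,1).

The boundary map ∂_3: C_3 → C_2 sends each 3-simplex σ to the alternating sum Σ_i (−1)^i (σ with its i-th vertex removed). For instance
  ∂ABEF = BEF − AEF + ABF − ABE,
  ∂BDEF = DEF − BEF + BDF − BDE.
The 10×5 boundary matrix has rank 4 and Smith normal form diag(1,1,1,1).

Computing H_k = (kernel of ∂_k) / (image of ∂_{k+1}):

  H_0: rank C_0 − rank ∂_1 = 5 − 4 = 1, and the invariant factors of ∂_1 are all 1, so H_0 = Z.
  H_1: rank ker ∂_1 − rank ∂_2 = (10 − 4) − 6 = 0, and the invariant factors of ∂_2 are all 1, so H_1 = 0.
  H_2: rank ker ∂_2 − rank ∂_3 = (10 − 6) − 4 = 0, and the invariant factors of ∂_3 are all 1, so H_2 = 0.
  H_3: rank ker ∂_3 − rank ∂_4 = (5 − 4) − 0 = 1, and there is no ∂_4, so H_3 = Z.

H_0 = Z,  H_1 = 0,  H_2 = 0,  H_3 = Z.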